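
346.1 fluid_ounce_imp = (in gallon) 2.598. Check: 1 fluid_ounce_imp = 2.8413063e-05 m^3, so 346.1 fluid_ounce_imp = 346.1 * 2.8413063e-05 = 0.0098337609 m^3. 1 gallon = 0.0037854118 m^3, so 0.0098337609 m^3 = 0.0098337609 / 0.0037854118 = 2.5978048 gallon ≈ 2.598 gallon (4 s.f.).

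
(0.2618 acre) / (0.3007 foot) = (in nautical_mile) 6.242. Check: 1 acre = 4046.8564 m^2, so 0.2618 acre = 0.2618 * 4046.8564 = 1059.467 m^2. 1 foot = 0.3048 m, so 0.3007 foot = 0.3007 * 0.3048 = 0.09165336 m. Combine: 1059.467 m^2 / 0.09165336 m = 11559.5 m. 1 nautical_mile = 1852 m, so 11559.5 m = 11559.5 / 1852 = 6.2416306 nautical_mile ≈ 6.242 nautical_mile (4 s.f.).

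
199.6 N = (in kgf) 20.35. Check: 1 kgf = 9.80665 N, so 199.6 N = 199.6 / 9.80665 = 20.353536 kgf ≈ 20.35 kgf (4 s.f.).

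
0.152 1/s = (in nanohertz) 1.52e+08. Check: 0.152 1/s = 0.152 Hz. 1 nanohertz = 1e-09 Hz, so 0.152 Hz = 0.152 / 1e-09 = 1.52e+08 nanohertz.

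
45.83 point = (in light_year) 1 point = 0.00035277778 m, so 45.83 point = 45.83 * 0.00035277778 = 0.016167806 m. 1 light_year = 9.4607305e+15 m, so 0.016167806 m = 0.016167806 / 9.4607305e+15 = 1.7089384e-18 light_year ≈ 1.709e-18 light_year (4 s.f.). Final answer: 1.709e-18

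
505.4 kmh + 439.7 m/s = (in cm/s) 1 kmh = 0.27777778 m/s, so 505.4 kmh = 505.4 * 0.27777778 = 140.38889 m/s. 439.7 m/s is already in m/s. Sum: 140.38889 + 439.7 = 580.08889 m/s. 1 cm/s = 0.01 m/s, so 580.08889 m/s = 580.08889 / 0.01 = 58008.889 cm/s ≈ 5.801e+04 cm/s (4 s.f.). Final answer: 5.801e+04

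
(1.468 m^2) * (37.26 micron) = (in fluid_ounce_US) 1.468 m^2 is already in m^2. 1 micron = 1e-06 m, so 37.26 micron = 37.26 * 1e-06 = 3.726e-05 m. Combine: 1.468 m^2 * 3.726e-05 m = 5.469768e-05 m^3. 1 fluid_ounce_US = 2.957353e-05 m^3, so 5.469768e-05 m^3 = 5.469768e-05 / 2.957353e-05 = 1.8495486 fluid_ounce_US ≈ 1.85 fluid_ounce_US (4 s.f.). Final answer: 1.85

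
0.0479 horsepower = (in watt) 1 horsepower = 745.69987 W, so 0.0479 horsepower = 0.0479 * 745.69987 = 35.719024 W. 35.719024 W = 35.719024 watt ≈ 35.72 watt (4 s.f.). Final answer: 35.72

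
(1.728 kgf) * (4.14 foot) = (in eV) 1.335e+20. Check: 1 kgf = 9.80665 N, so 1.728 kgf = 1.728 * 9.80665 = 16.945891 N. 1 foot = 0.3048 m, so 4.14 foot = 4.14 * 0.3048 = 1.261872 m. Combine: 16.945891 N * 1.261872 m = 21.383546 J. 1 eV = 1.6021766e-19 J, so 21.383546 J = 21.383546 / 1.6021766e-19 = 1.3346559e+20 eV ≈ 1.335e+20 eV (4 s.f.).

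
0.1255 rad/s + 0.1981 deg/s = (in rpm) 0.1255 rad/s is already in rad/s. 1 deg/s = 0.017453293 rad/s, so 0.1981 deg/s = 0.1981 * 0.017453293 = 0.0034574972 rad/s. Sum: 0.1255 + 0.0034574972 = 0.1289575 rad/s. 1 rpm = 0.10471976 rad/s, so 0.1289575 rad/s = 0.1289575 / 0.10471976 = 1.2314534 rpm ≈ 1.231 rpm (4 s.f.). Final answer: 1.231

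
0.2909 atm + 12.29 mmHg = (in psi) 1 atm = 101325 Pa, so 0.2909 atm = 0.2909 * 101325 = 29475.442 Pa. 1 mmHg = 133.32237 Pa, so 12.29 mmHg = 12.29 * 133.32237 = 1638.5319 Pa. Sum: 29475.442 + 1638.5319 = 31113.974 Pa. 1 psi = 6894.7573 Pa, so 31113.974 Pa = 31113.974 / 6894.7573 = 4.5127005 psi ≈ 4.513 psi (4 s.f.). Final answer: 4.513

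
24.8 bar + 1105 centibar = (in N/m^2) 1 bar = 100000 Pa, so 24.8 bar = 24.8 * 100000 = 2480000 Pa. 1 centibar = 1000 Pa, so 1105 centibar = 1105 * 1000 = 1105000 Pa. Sum: 2480000 + 1105000 = 3585000 Pa. 3585000 Pa = 3585000 N/m^2 ≈ 3.585e+06 N/m^2 (4 s.f.). Final answer: 3.585e+06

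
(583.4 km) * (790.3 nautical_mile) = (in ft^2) 1 km = 1000 m, so 583.4 km = 583.4 * 1000 = 583400 m. 1 nautical_mile = 1852 m, so 790.3 nautical_mile = 790.3 * 1852 = 1463635.6 m. Combine: 583400 m * 1463635.6 m = 8.5388501e+11 m^2. 1 ft^2 = 0.09290304 m^2, so 8.5388501e+11 m^2 = 8.5388501e+11 / 0.09290304 = 9.1911417e+12 ft^2 ≈ 9.191e+12 ft^2 (4 s.f.). Final answer: 9.191e+12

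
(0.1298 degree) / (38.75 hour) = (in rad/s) 1.624e-08. Check: 1 degree = 0.017453293 rad, so 0.1298 degree = 0.1298 * 0.017453293 = 0.0022654374 rad. 1 hour = 3600 s, so 38.75 hour = 38.75 * 3600 = 139500 s. Combine: 0.0022654374 rad / 139500 s = 1.6239694e-08 rad/s. Result: 1.6239694e-08 rad/s ≈ 1.624e-08 rad/s (4 s.f.).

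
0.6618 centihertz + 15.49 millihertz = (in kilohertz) 1 centihertz = 0.01 Hz, so 0.6618 centihertz = 0.6618 * 0.01 = 0.006618 Hz. 1 millihertz = 0.001 Hz, so 15.49 millihertz = 15.49 * 0.001 = 0.01549 Hz. Sum: 0.006618 + 0.01549 = 0.022108 Hz. 1 kilohertz = 1000 Hz, so 0.022108 Hz = 0.022108 / 1000 = 2.2108e-05 kilohertz ≈ 2.211e-05 kilohertz (4 s.f.). Final answer: 2.211e-05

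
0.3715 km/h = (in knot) 1 km/h = 0.27777778 m/s, so 0.3715 km/h = 0.3715 * 0.27777778 = 0.10319444 m/s. 1 knot = 0.51444444 m/s, so 0.10319444 m/s = 0.10319444 / 0.51444444 = 0.20059395 knot ≈ 0.2006 knot (4 s.f.). Final answer: 0.2006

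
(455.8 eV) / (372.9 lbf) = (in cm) 4.403e-18. Check: 1 eV = 1.6021766e-19 J, so 455.8 eV = 455.8 * 1.6021766e-19 = 7.3027211e-17 J. 1 lbf = 4.4482216 N, so 372.9 lbf = 372.9 * 4.4482216 = 1658.7418 N. Combine: 7.3027211e-17 J / 1658.7418 N = 4.4025664e-20 m. 1 cm = 0.01 m, so 4.4025664e-20 m = 4.4025664e-20 / 0.01 = 4.4025664e-18 cm ≈ 4.403e-18 cm (4 s.f.).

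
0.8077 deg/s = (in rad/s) 0.0141. Check: 1 deg/s = 0.017453293 rad/s, so 0.8077 deg/s = 0.8077 * 0.017453293 = 0.014097024 rad/s. Result: 0.014097024 rad/s ≈ 0.0141 rad/s (4 s.f.).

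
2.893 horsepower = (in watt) 2157. Check: 1 horsepower = 745.69987 W, so 2.893 horsepower = 2.893 * 745.69987 = 2157.3097 W. 2157.3097 W = 2157.3097 watt ≈ 2157 watt (4 s.f.).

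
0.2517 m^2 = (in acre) 6.22e-05. Check: 1 acre = 4046.8564 m^2, so 0.2517 m^2 = 0.2517 / 4046.8564 = 6.2196425e-05 acre ≈ 6.22e-05 acre (4 s.f.).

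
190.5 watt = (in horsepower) 190.5 watt = 190.5 W. 1 horsepower = 745.69987 W, so 190.5 W = 190.5 / 745.69987 = 0.25546471 horsepower ≈ 0.2555 horsepower (4 s.f.). Final answer: 0.2555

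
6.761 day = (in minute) 1 day = 86400 s, so 6.761 day = 6.761 * 86400 = 584150.4 s. 1 minute = 60 s, so 584150.4 s = 584150.4 / 60 = 9735.84 minute ≈ 9736 minute (4 s.f.). Final answer: 9736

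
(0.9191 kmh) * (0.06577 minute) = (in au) 6.735e-12. Check: 1 kmh = 0.27777778 m/s, so 0.9191 kmh = 0.9191 * 0.27777778 = 0.25530556 m/s. 1 minute = 60 s, so 0.06577 minute = 0.06577 * 60 = 3.9462 s. Combine: 0.25530556 m/s * 3.9462 s = 1.0074868 m. 1 au = 1.4959787e+11 m, so 1.0074868 m = 1.0074868 / 1.4959787e+11 = 6.7346332e-12 au ≈ 6.735e-12 au (4 s.f.).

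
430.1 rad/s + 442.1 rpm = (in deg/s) 2.73e+04. Check: 430.1 rad/s is already in rad/s. 1 rpm = 0.10471976 rad/s, so 442.1 rpm = 442.1 * 0.10471976 = 46.296604 rad/s. Sum: 430.1 + 46.296604 = 476.3966 rad/s. 1 deg/s = 0.017453293 rad/s, so 476.3966 rad/s = 476.3966 / 0.017453293 = 27295.515 deg/s ≈ 2.73e+04 deg/s (4 s.f.).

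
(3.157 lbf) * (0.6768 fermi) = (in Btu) 9.008e-18. Check: 1 lbf = 4.4482216 N, so 3.157 lbf = 3.157 * 4.4482216 = 14.043036 N. 1 fermi = 1e-15 m, so 0.6768 fermi = 0.6768 * 1e-15 = 6.768e-16 m. Combine: 14.043036 N * 6.768e-16 m = 9.5043265e-15 J. 1 Btu = 1055.0559 J, so 9.5043265e-15 J = 9.5043265e-15 / 1055.0559 = 9.0083634e-18 Btu ≈ 9.008e-18 Btu (4 s.f.).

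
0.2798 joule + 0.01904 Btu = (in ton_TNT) 0.2798 joule = 0.2798 J. 1 Btu = 1055.0559 J, so 0.01904 Btu = 0.01904 * 1055.0559 = 20.088263 J. Sum: 0.2798 + 20.088263 = 20.368063 J. 1 ton_TNT = 4.184e+09 J, so 20.368063 J = 20.368063 / 4.184e+09 = 4.868084e-09 ton_TNT ≈ 4.868e-09 ton_TNT (4 s.f.). Final answer: 4.868e-09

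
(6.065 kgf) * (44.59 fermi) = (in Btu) 1 kgf = 9.80665 N, so 6.065 kgf = 6.065 * 9.80665 = 59.477332 N. 1 fermi = 1e-15 m, so 44.59 fermi = 44.59 * 1e-15 = 4.459e-14 m. Combine: 59.477332 N * 4.459e-14 m = 2.6520942e-12 J. 1 Btu = 1055.0559 J, so 2.6520942e-12 J = 2.6520942e-12 / 1055.0559 = 2.5137003e-15 Btu ≈ 2.514e-15 Btu (4 s.f.). Final answer: 2.514e-15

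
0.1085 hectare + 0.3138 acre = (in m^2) 2355. Check: 1 hectare = 10000 m^2, so 0.1085 hectare = 0.1085 * 10000 = 1085 m^2. 1 acre = 4046.8564 m^2, so 0.3138 acre = 0.3138 * 4046.8564 = 1269.9035 m^2. Sum: 1085 + 1269.9035 = 2354.9035 m^2. Result: 2354.9035 m^2 ≈ 2355 m^2 (4 s.f.).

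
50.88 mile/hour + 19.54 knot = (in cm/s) 1 mile/hour = 0.44704 m/s, so 50.88 mile/hour = 50.88 * 0.44704 = 22.745395 m/s. 1 knot = 0.51444444 m/s, so 19.54 knot = 19.54 * 0.51444444 = 10.052244 m/s. Sum: 22.745395 + 10.052244 = 32.79764 m/s. 1 cm/s = 0.01 m/s, so 32.79764 m/s = 32.79764 / 0.01 = 3279.764 cm/s ≈ 3280 cm/s (4 s.f.). Final answer: 3280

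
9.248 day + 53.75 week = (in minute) 5.551e+05. Check: 1 day = 86400 s, so 9.248 day = 9.248 * 86400 = 799027.2 s. 1 week = 604800 s, so 53.75 week = 53.75 * 604800 = 32508000 s. Sum: 799027.2 + 32508000 = 33307027 s. 1 minute = 60 s, so 33307027 s = 33307027 / 60 = 555117.12 minute ≈ 5.551e+05 minute (4 s.f.).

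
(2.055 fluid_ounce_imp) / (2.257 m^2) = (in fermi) 2.587e+10. Check: 1 fluid_ounce_imp = 2.8413063e-05 m^3, so 2.055 fluid_ounce_imp = 2.055 * 2.8413063e-05 = 5.8388843e-05 m^3. 2.257 m^2 is already in m^2. Combine: 5.8388843e-05 m^3 / 2.257 m^2 = 2.5870112e-05 m. 1 fermi = 1e-15 m, so 2.5870112e-05 m = 2.5870112e-05 / 1e-15 = 2.5870112e+10 fermi ≈ 2.587e+10 fermi (4 s.f.).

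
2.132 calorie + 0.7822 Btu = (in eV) 5.207e+21. Check: 1 calorie = 4.184 J, so 2.132 calorie = 2.132 * 4.184 = 8.920288 J. 1 Btu = 1055.0559 J, so 0.7822 Btu = 0.7822 * 1055.0559 = 825.26469 J. Sum: 8.920288 + 825.26469 = 834.18498 J. 1 eV = 1.6021766e-19 J, so 834.18498 J = 834.18498 / 1.6021766e-19 = 5.2065731e+21 eV ≈ 5.207e+21 eV (4 s.f.).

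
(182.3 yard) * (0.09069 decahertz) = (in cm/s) 1.512e+04. Check: 1 yard = 0.9144 m, so 182.3 yard = 182.3 * 0.9144 = 166.69512 m. 1 decahertz = 10 Hz, so 0.09069 decahertz = 0.09069 * 10 = 0.9069 Hz. Combine: 166.69512 m * 0.9069 Hz = 151.1758 m/s. 1 cm/s = 0.01 m/s, so 151.1758 m/s = 151.1758 / 0.01 = 15117.58 cm/s ≈ 1.512e+04 cm/s (4 s.f.).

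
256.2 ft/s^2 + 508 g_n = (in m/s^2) 5060. Check: 1 ft/s^2 = 0.3048 m/s^2, so 256.2 ft/s^2 = 256.2 * 0.3048 = 78.08976 m/s^2. 1 g_n = 9.80665 m/s^2, so 508 g_n = 508 * 9.80665 = 4981.7782 m/s^2. Sum: 78.08976 + 4981.7782 = 5059.868 m/s^2. Result: 5059.868 m/s^2 ≈ 5060 m/s^2 (4 s.f.).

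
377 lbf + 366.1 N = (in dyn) 2.043e+08. Check: 1 lbf = 4.4482216 N, so 377 lbf = 377 * 4.4482216 = 1676.9795 N. 366.1 N is already in N. Sum: 1676.9795 + 366.1 = 2043.0795 N. 1 dyn = 1e-05 N, so 2043.0795 N = 2043.0795 / 1e-05 = 2.0430795e+08 dyn ≈ 2.043e+08 dyn (4 s.f.).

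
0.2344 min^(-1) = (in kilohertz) 1 min^(-1) = 0.016666667 Hz, so 0.2344 min^(-1) = 0.2344 * 0.016666667 = 0.0039066667 Hz. 1 kilohertz = 1000 Hz, so 0.0039066667 Hz = 0.0039066667 / 1000 = 3.9066667e-06 kilohertz ≈ 3.907e-06 kilohertz (4 s.f.). Final answer: 3.907e-06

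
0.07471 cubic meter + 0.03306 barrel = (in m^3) 0.07471 cubic meter = 0.07471 m^3. 1 barrel = 0.15898729 m^3, so 0.03306 barrel = 0.03306 * 0.15898729 = 0.00525612 m^3. Sum: 0.07471 + 0.00525612 = 0.07996612 m^3. Result: 0.07996612 m^3 ≈ 0.07997 m^3 (4 s.f.). Final answer: 0.07997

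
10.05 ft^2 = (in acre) 0.0002307. Check: 1 ft^2 = 0.09290304 m^2, so 10.05 ft^2 = 10.05 * 0.09290304 = 0.93367555 m^2. 1 acre = 4046.8564 m^2, so 0.93367555 m^2 = 0.93367555 / 4046.8564 = 0.00023071625 acre ≈ 0.0002307 acre (4 s.f.).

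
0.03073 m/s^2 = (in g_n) 1 g_n = 9.80665 m/s^2, so 0.03073 m/s^2 = 0.03073 / 9.80665 = 0.0031335879 g_n ≈ 0.003134 g_n (4 s.f.). Final answer: 0.003134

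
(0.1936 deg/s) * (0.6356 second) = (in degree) 1 deg/s = 0.017453293 rad/s, so 0.1936 deg/s = 0.1936 * 0.017453293 = 0.0033789574 rad/s. 0.6356 second = 0.6356 s. Combine: 0.0033789574 rad/s * 0.6356 s = 0.0021476653 rad. 1 degree = 0.017453293 rad, so 0.0021476653 rad = 0.0021476653 / 0.017453293 = 0.12305216 degree ≈ 0.1231 degree (4 s.f.). Final answer: 0.1231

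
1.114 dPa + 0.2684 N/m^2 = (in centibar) 0.0003798. Check: 1 dPa = 0.1 Pa, so 1.114 dPa = 1.114 * 0.1 = 0.1114 Pa. 0.2684 N/m^2 = 0.2684 Pa. Sum: 0.1114 + 0.2684 = 0.3798 Pa. 1 centibar = 1000 Pa, so 0.3798 Pa = 0.3798 / 1000 = 0.0003798 centibar.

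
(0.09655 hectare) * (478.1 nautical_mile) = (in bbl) 1 hectare = 10000 m^2, so 0.09655 hectare = 0.09655 * 10000 = 965.5 m^2. 1 nautical_mile = 1852 m, so 478.1 nautical_mile = 478.1 * 1852 = 885441.2 m. Combine: 965.5 m^2 * 885441.2 m = 8.5489348e+08 m^3. 1 bbl = 0.15898729 m^3, so 8.5489348e+08 m^3 = 8.5489348e+08 / 0.15898729 = 5.3771182e+09 bbl ≈ 5.377e+09 bbl (4 s.f.). Final answer: 5.377e+09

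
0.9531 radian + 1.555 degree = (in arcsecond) 0.9531 radian = 0.9531 rad. 1 degree = 0.017453293 rad, so 1.555 degree = 1.555 * 0.017453293 = 0.02713987 rad. Sum: 0.9531 + 0.02713987 = 0.98023987 rad. 1 arcsecond = 4.8481368e-06 rad, so 0.98023987 rad = 0.98023987 / 4.8481368e-06 = 202188.99 arcsecond ≈ 2.022e+05 arcsecond (4 s.f.). Final answer: 2.022e+05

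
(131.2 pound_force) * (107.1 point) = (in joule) 22.05. Check: 1 pound_force = 4.4482216 N, so 131.2 pound_force = 131.2 * 4.4482216 = 583.60668 N. 1 point = 0.00035277778 m, so 107.1 point = 107.1 * 0.00035277778 = 0.0377825 m. Combine: 583.60668 N * 0.0377825 m = 22.050119 J. 22.050119 J = 22.050119 joule ≈ 22.05 joule (4 s.f.).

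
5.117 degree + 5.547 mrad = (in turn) 1 degree = 0.017453293 rad, so 5.117 degree = 5.117 * 0.017453293 = 0.089308498 rad. 1 mrad = 0.001 rad, so 5.547 mrad = 5.547 * 0.001 = 0.005547 rad. Sum: 0.089308498 + 0.005547 = 0.094855498 rad. 1 turn = 6.2831853 rad, so 0.094855498 rad = 0.094855498 / 6.2831853 = 0.015096721 turn ≈ 0.0151 turn (4 s.f.). Final answer: 0.0151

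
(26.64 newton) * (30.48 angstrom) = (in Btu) 7.696e-11. Check: 26.64 newton = 26.64 N. 1 angstrom = 1e-10 m, so 30.48 angstrom = 30.48 * 1e-10 = 3.048e-09 m. Combine: 26.64 N * 3.048e-09 m = 8.119872e-08 J. 1 Btu = 1055.0559 J, so 8.119872e-08 J = 8.119872e-08 / 1055.0559 = 7.6961537e-11 Btu ≈ 7.696e-11 Btu (4 s.f.).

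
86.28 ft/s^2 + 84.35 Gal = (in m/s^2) 1 ft/s^2 = 0.3048 m/s^2, so 86.28 ft/s^2 = 86.28 * 0.3048 = 26.298144 m/s^2. 1 Gal = 0.01 m/s^2, so 84.35 Gal = 84.35 * 0.01 = 0.8435 m/s^2. Sum: 26.298144 + 0.8435 = 27.141644 m/s^2. Result: 27.141644 m/s^2 ≈ 27.14 m/s^2 (4 s.f.). Final answer: 27.14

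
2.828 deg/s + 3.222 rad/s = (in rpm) 31.24. Check: 1 deg/s = 0.017453293 rad/s, so 2.828 deg/s = 2.828 * 0.017453293 = 0.049357911 rad/s. 3.222 rad/s is already in rad/s. Sum: 0.049357911 + 3.222 = 3.2713579 rad/s. 1 rpm = 0.10471976 rad/s, so 3.2713579 rad/s = 3.2713579 / 0.10471976 = 31.239167 rpm ≈ 31.24 rpm (4 s.f.).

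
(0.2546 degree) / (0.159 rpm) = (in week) 4.413e-07. Check: 1 degree = 0.017453293 rad, so 0.2546 degree = 0.2546 * 0.017453293 = 0.0044436083 rad. 1 rpm = 0.10471976 rad/s, so 0.159 rpm = 0.159 * 0.10471976 = 0.016650441 rad/s. Combine: 0.0044436083 rad / 0.016650441 rad/s = 0.26687631 s. 1 week = 604800 s, so 0.26687631 s = 0.26687631 / 604800 = 4.4126374e-07 week ≈ 4.413e-07 week (4 s.f.).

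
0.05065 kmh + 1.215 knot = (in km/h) 2.301. Check: 1 kmh = 0.27777778 m/s, so 0.05065 kmh = 0.05065 * 0.27777778 = 0.014069444 m/s. 1 knot = 0.51444444 m/s, so 1.215 knot = 1.215 * 0.51444444 = 0.62505 m/s. Sum: 0.014069444 + 0.62505 = 0.63911944 m/s. 1 km/h = 0.27777778 m/s, so 0.63911944 m/s = 0.63911944 / 0.27777778 = 2.30083 km/h ≈ 2.301 km/h (4 s.f.).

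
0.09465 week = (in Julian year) 0.001814. Check: 1 week = 604800 s, so 0.09465 week = 0.09465 * 604800 = 57244.32 s. 1 Julian year = 31557600 s, so 57244.32 s = 57244.32 / 31557600 = 0.001813963 Julian year ≈ 0.001814 Julian year (4 s.f.).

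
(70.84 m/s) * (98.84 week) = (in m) 4.235e+09. Check: 70.84 m/s is already in m/s. 1 week = 604800 s, so 98.84 week = 98.84 * 604800 = 59778432 s. Combine: 70.84 m/s * 59778432 s = 4.2347041e+09 m. Result: 4.2347041e+09 m ≈ 4.235e+09 m (4 s.f.).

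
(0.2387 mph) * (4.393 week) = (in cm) 2.835e+07. Check: 1 mph = 0.44704 m/s, so 0.2387 mph = 0.2387 * 0.44704 = 0.10670845 m/s. 1 week = 604800 s, so 4.393 week = 4.393 * 604800 = 2656886.4 s. Combine: 0.10670845 m/s * 2656886.4 s = 283512.22 m. 1 cm = 0.01 m, so 283512.22 m = 283512.22 / 0.01 = 28351222 cm ≈ 2.835e+07 cm (4 s.f.).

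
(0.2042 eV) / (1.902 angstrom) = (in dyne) 1 eV = 1.6021766e-19 J, so 0.2042 eV = 0.2042 * 1.6021766e-19 = 3.2716447e-20 J. 1 angstrom = 1e-10 m, so 1.902 angstrom = 1.902 * 1e-10 = 1.902e-10 m. Combine: 3.2716447e-20 J / 1.902e-10 m = 1.7201076e-10 N. 1 dyne = 1e-05 N, so 1.7201076e-10 N = 1.7201076e-10 / 1e-05 = 1.7201076e-05 dyne ≈ 1.72e-05 dyne (4 s.f.). Final answer: 1.72e-05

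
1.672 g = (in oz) 1 g = 0.001 kg, so 1.672 g = 1.672 * 0.001 = 0.001672 kg. 1 oz = 0.028349523 kg, so 0.001672 kg = 0.001672 / 0.028349523 = 0.058978064 oz ≈ 0.05898 oz (4 s.f.). Final answer: 0.05898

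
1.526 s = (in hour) 0.0004239. Check: 1 hour = 3600 s, so 1.526 s = 1.526 / 3600 = 0.00042388889 hour ≈ 0.0004239 hour (4 s.f.).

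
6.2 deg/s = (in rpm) 1.033. Check: 1 deg/s = 0.017453293 rad/s, so 6.2 deg/s = 6.2 * 0.017453293 = 0.10821041 rad/s. 1 rpm = 0.10471976 rad/s, so 0.10821041 rad/s = 0.10821041 / 0.10471976 = 1.0333333 rpm ≈ 1.033 rpm (4 s.f.).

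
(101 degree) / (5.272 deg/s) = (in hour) 0.005322. Check: 1 degree = 0.017453293 rad, so 101 degree = 101 * 0.017453293 = 1.7627825 rad. 1 deg/s = 0.017453293 rad/s, so 5.272 deg/s = 5.272 * 0.017453293 = 0.092013758 rad/s. Combine: 1.7627825 rad / 0.092013758 rad/s = 19.157815 s. 1 hour = 3600 s, so 19.157815 s = 19.157815 / 3600 = 0.0053216152 hour ≈ 0.005322 hour (4 s.f.).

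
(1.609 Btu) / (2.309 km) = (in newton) 1 Btu = 1055.0559 J, so 1.609 Btu = 1.609 * 1055.0559 = 1697.5849 J. 1 km = 1000 m, so 2.309 km = 2.309 * 1000 = 2309 m. Combine: 1697.5849 J / 2309 m = 0.73520349 N. 0.73520349 N = 0.73520349 newton ≈ 0.7352 newton (4 s.f.). Final answer: 0.7352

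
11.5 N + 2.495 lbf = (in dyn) 11.5 N is already in N. 1 lbf = 4.4482216 N, so 2.495 lbf = 2.495 * 4.4482216 = 11.098313 N. Sum: 11.5 + 11.098313 = 22.598313 N. 1 dyn = 1e-05 N, so 22.598313 N = 22.598313 / 1e-05 = 2259831.3 dyn ≈ 2.26e+06 dyn (4 s.f.). Final answer: 2.26e+06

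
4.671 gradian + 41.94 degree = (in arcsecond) 1 gradian = 0.015707963 rad, so 4.671 gradian = 4.671 * 0.015707963 = 0.073371896 rad. 1 degree = 0.017453293 rad, so 41.94 degree = 41.94 * 0.017453293 = 0.73199109 rad. Sum: 0.073371896 + 0.73199109 = 0.80536298 rad. 1 arcsecond = 4.8481368e-06 rad, so 0.80536298 rad = 0.80536298 / 4.8481368e-06 = 166118.04 arcsecond ≈ 1.661e+05 arcsecond (4 s.f.). Final answer: 1.661e+05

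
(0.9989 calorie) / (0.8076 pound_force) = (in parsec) 1 calorie = 4.184 J, so 0.9989 calorie = 0.9989 * 4.184 = 4.1793976 J. 1 pound_force = 4.4482216 N, so 0.8076 pound_force = 0.8076 * 4.4482216 = 3.5923838 N. Combine: 4.1793976 J / 3.5923838 N = 1.1634051 m. 1 parsec = 3.0856776e+16 m, so 1.1634051 m = 1.1634051 / 3.0856776e+16 = 3.7703391e-17 parsec ≈ 3.77e-17 parsec (4 s.f.). Final answer: 3.77e-17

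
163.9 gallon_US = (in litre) 1 gallon_US = 0.0037854118 m^3, so 163.9 gallon_US = 163.9 * 0.0037854118 = 0.62042899 m^3. 1 litre = 0.001 m^3, so 0.62042899 m^3 = 0.62042899 / 0.001 = 620.42899 litre ≈ 620.4 litre (4 s.f.). Final answer: 620.4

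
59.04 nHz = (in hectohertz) 1 nHz = 1e-09 Hz, so 59.04 nHz = 59.04 * 1e-09 = 5.904e-08 Hz. 1 hectohertz = 100 Hz, so 5.904e-08 Hz = 5.904e-08 / 100 = 5.904e-10 hectohertz. Final answer: 5.904e-10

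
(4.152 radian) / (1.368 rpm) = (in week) 4.792e-05. Check: 4.152 radian = 4.152 rad. 1 rpm = 0.10471976 rad/s, so 1.368 rpm = 1.368 * 0.10471976 = 0.14325663 rad/s. Combine: 4.152 rad / 0.14325663 rad/s = 28.982953 s. 1 week = 604800 s, so 28.982953 s = 28.982953 / 604800 = 4.7921549e-05 week ≈ 4.792e-05 week (4 s.f.).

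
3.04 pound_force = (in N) 13.52. Check: 1 pound_force = 4.4482216 N, so 3.04 pound_force = 3.04 * 4.4482216 = 13.522594 N. Result: 13.522594 N ≈ 13.52 N (4 s.f.).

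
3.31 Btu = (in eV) 2.18e+22. Check: 1 Btu = 1055.0559 J, so 3.31 Btu = 3.31 * 1055.0559 = 3492.2349 J. 1 eV = 1.6021766e-19 J, so 3492.2349 J = 3492.2349 / 1.6021766e-19 = 2.1796816e+22 eV ≈ 2.18e+22 eV (4 s.f.).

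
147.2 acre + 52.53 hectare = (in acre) 1 acre = 4046.8564 m^2, so 147.2 acre = 147.2 * 4046.8564 = 595697.27 m^2. 1 hectare = 10000 m^2, so 52.53 hectare = 52.53 * 10000 = 525300 m^2. Sum: 595697.27 + 525300 = 1120997.3 m^2. 1 acre = 4046.8564 m^2, so 1120997.3 m^2 = 1120997.3 / 4046.8564 = 277.00446 acre ≈ 277 acre (4 s.f.). Final answer: 277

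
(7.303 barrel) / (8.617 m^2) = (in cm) 13.47. Check: 1 barrel = 0.15898729 m^3, so 7.303 barrel = 7.303 * 0.15898729 = 1.1610842 m^3. 8.617 m^2 is already in m^2. Combine: 1.1610842 m^3 / 8.617 m^2 = 0.13474344 m. 1 cm = 0.01 m, so 0.13474344 m = 0.13474344 / 0.01 = 13.474344 cm ≈ 13.47 cm (4 s.f.).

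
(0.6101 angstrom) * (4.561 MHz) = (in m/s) 0.0002783. Check: 1 angstrom = 1e-10 m, so 0.6101 angstrom = 0.6101 * 1e-10 = 6.101e-11 m. 1 MHz = 1000000 Hz, so 4.561 MHz = 4.561 * 1000000 = 4561000 Hz. Combine: 6.101e-11 m * 4561000 Hz = 0.00027826661 m/s. Result: 0.00027826661 m/s ≈ 0.0002783 m/s (4 s.f.).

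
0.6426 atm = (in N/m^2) 1 atm = 101325 Pa, so 0.6426 atm = 0.6426 * 101325 = 65111.445 Pa. 65111.445 Pa = 65111.445 N/m^2 ≈ 6.511e+04 N/m^2 (4 s.f.). Final answer: 6.511e+04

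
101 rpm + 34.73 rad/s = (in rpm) 1 rpm = 0.10471976 rad/s, so 101 rpm = 101 * 0.10471976 = 10.576695 rad/s. 34.73 rad/s is already in rad/s. Sum: 10.576695 + 34.73 = 45.306695 rad/s. 1 rpm = 0.10471976 rad/s, so 45.306695 rad/s = 45.306695 / 0.10471976 = 432.64707 rpm ≈ 432.6 rpm (4 s.f.). Final answer: 432.6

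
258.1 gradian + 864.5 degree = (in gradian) 1 gradian = 0.015707963 rad, so 258.1 gradian = 258.1 * 0.015707963 = 4.0542253 rad. 1 degree = 0.017453293 rad, so 864.5 degree = 864.5 * 0.017453293 = 15.088371 rad. Sum: 4.0542253 + 15.088371 = 19.142597 rad. 1 gradian = 0.015707963 rad, so 19.142597 rad = 19.142597 / 0.015707963 = 1218.6556 gradian ≈ 1219 gradian (4 s.f.). Final answer: 1219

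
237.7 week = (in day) 1 week = 604800 s, so 237.7 week = 237.7 * 604800 = 1.4376096e+08 s. 1 day = 86400 s, so 1.4376096e+08 s = 1.4376096e+08 / 86400 = 1663.9 day ≈ 1664 day (4 s.f.). Final answer: 1664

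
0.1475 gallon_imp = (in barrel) 1 gallon_imp = 0.00454609 m^3, so 0.1475 gallon_imp = 0.1475 * 0.00454609 = 0.00067054827 m^3. 1 barrel = 0.15898729 m^3, so 0.00067054827 m^3 = 0.00067054827 / 0.15898729 = 0.0042176218 barrel ≈ 0.004218 barrel (4 s.f.). Final answer: 0.004218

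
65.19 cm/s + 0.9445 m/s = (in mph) 3.571. Check: 1 cm/s = 0.01 m/s, so 65.19 cm/s = 65.19 * 0.01 = 0.6519 m/s. 0.9445 m/s is already in m/s. Sum: 0.6519 + 0.9445 = 1.5964 m/s. 1 mph = 0.44704 m/s, so 1.5964 m/s = 1.5964 / 0.44704 = 3.5710451 mph ≈ 3.571 mph (4 s.f.).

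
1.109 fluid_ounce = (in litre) 0.0328. Check: 1 fluid_ounce = 2.957353e-05 m^3, so 1.109 fluid_ounce = 1.109 * 2.957353e-05 = 3.2797044e-05 m^3. 1 litre = 0.001 m^3, so 3.2797044e-05 m^3 = 3.2797044e-05 / 0.001 = 0.032797044 litre ≈ 0.0328 litre (4 s.f.).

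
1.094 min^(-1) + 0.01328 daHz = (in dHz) 1 min^(-1) = 0.016666667 Hz, so 1.094 min^(-1) = 1.094 * 0.016666667 = 0.018233333 Hz. 1 daHz = 10 Hz, so 0.01328 daHz = 0.01328 * 10 = 0.1328 Hz. Sum: 0.018233333 + 0.1328 = 0.15103333 Hz. 1 dHz = 0.1 Hz, so 0.15103333 Hz = 0.15103333 / 0.1 = 1.5103333 dHz ≈ 1.51 dHz (4 s.f.). Final answer: 1.51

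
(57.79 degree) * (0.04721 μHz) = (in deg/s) 1 degree = 0.017453293 rad, so 57.79 degree = 57.79 * 0.017453293 = 1.0086258 rad. 1 μHz = 1e-06 Hz, so 0.04721 μHz = 0.04721 * 1e-06 = 4.721e-08 Hz. Combine: 1.0086258 rad * 4.721e-08 Hz = 4.7617223e-08 rad/s. 1 deg/s = 0.017453293 rad/s, so 4.7617223e-08 rad/s = 4.7617223e-08 / 0.017453293 = 2.7282659e-06 deg/s ≈ 2.728e-06 deg/s (4 s.f.). Final answer: 2.728e-06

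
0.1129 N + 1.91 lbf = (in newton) 8.609. Check: 0.1129 N is already in N. 1 lbf = 4.4482216 N, so 1.91 lbf = 1.91 * 4.4482216 = 8.4961033 N. Sum: 0.1129 + 8.4961033 = 8.6090033 N. 8.6090033 N = 8.6090033 newton ≈ 8.609 newton (4 s.f.).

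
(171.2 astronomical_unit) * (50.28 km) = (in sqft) 1.386e+19. Check: 1 astronomical_unit = 1.4959787e+11 m, so 171.2 astronomical_unit = 171.2 * 1.4959787e+11 = 2.5611155e+13 m. 1 km = 1000 m, so 50.28 km = 50.28 * 1000 = 50280 m. Combine: 2.5611155e+13 m * 50280 m = 1.2877289e+18 m^2. 1 sqft = 0.09290304 m^2, so 1.2877289e+18 m^2 = 1.2877289e+18 / 0.09290304 = 1.3860998e+19 sqft ≈ 1.386e+19 sqft (4 s.f.).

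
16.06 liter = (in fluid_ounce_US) 543.1. Check: 1 liter = 0.001 m^3, so 16.06 liter = 16.06 * 0.001 = 0.01606 m^3. 1 fluid_ounce_US = 2.957353e-05 m^3, so 0.01606 m^3 = 0.01606 / 2.957353e-05 = 543.0532 fluid_ounce_US ≈ 543.1 fluid_ounce_US (4 s.f.).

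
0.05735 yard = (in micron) 5.244e+04. Check: 1 yard = 0.9144 m, so 0.05735 yard = 0.05735 * 0.9144 = 0.05244084 m. 1 micron = 1e-06 m, so 0.05244084 m = 0.05244084 / 1e-06 = 52440.84 micron ≈ 5.244e+04 micron (4 s.f.).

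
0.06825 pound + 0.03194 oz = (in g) 1 pound = 0.45359237 kg, so 0.06825 pound = 0.06825 * 0.45359237 = 0.030957679 kg. 1 oz = 0.028349523 kg, so 0.03194 oz = 0.03194 * 0.028349523 = 0.00090548377 kg. Sum: 0.030957679 + 0.00090548377 = 0.031863163 kg. 1 g = 0.001 kg, so 0.031863163 kg = 0.031863163 / 0.001 = 31.863163 g ≈ 31.86 g (4 s.f.). Final answer: 31.86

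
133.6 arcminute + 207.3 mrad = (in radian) 1 arcminute = 0.00029088821 rad, so 133.6 arcminute = 133.6 * 0.00029088821 = 0.038862665 rad. 1 mrad = 0.001 rad, so 207.3 mrad = 207.3 * 0.001 = 0.2073 rad. Sum: 0.038862665 + 0.2073 = 0.24616266 rad. 0.24616266 rad = 0.24616266 radian ≈ 0.2462 radian (4 s.f.). Final answer: 0.2462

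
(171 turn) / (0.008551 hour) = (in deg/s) 2000. Check: 1 turn = 6.2831853 rad, so 171 turn = 171 * 6.2831853 = 1074.4247 rad. 1 hour = 3600 s, so 0.008551 hour = 0.008551 * 3600 = 30.7836 s. Combine: 1074.4247 rad / 30.7836 s = 34.902503 rad/s. 1 deg/s = 0.017453293 rad/s, so 34.902503 rad/s = 34.902503 / 0.017453293 = 1999.7661 deg/s ≈ 2000 deg/s (4 s.f.).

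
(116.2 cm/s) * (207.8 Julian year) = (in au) 1 cm/s = 0.01 m/s, so 116.2 cm/s = 116.2 * 0.01 = 1.162 m/s. 1 Julian year = 31557600 s, so 207.8 Julian year = 207.8 * 31557600 = 6.5576693e+09 s. Combine: 1.162 m/s * 6.5576693e+09 s = 7.6200117e+09 m. 1 au = 1.4959787e+11 m, so 7.6200117e+09 m = 7.6200117e+09 / 1.4959787e+11 = 0.050936632 au ≈ 0.05094 au (4 s.f.). Final answer: 0.05094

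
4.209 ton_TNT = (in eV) 1.099e+29. Check: 1 ton_TNT = 4.184e+09 J, so 4.209 ton_TNT = 4.209 * 4.184e+09 = 1.7610456e+10 J. 1 eV = 1.6021766e-19 J, so 1.7610456e+10 J = 1.7610456e+10 / 1.6021766e-19 = 1.0991582e+29 eV ≈ 1.099e+29 eV (4 s.f.).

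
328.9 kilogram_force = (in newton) 3225. Check: 1 kilogram_force = 9.80665 N, so 328.9 kilogram_force = 328.9 * 9.80665 = 3225.4072 N. 3225.4072 N = 3225.4072 newton ≈ 3225 newton (4 s.f.).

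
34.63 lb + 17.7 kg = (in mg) 3.341e+07. Check: 1 lb = 0.45359237 kg, so 34.63 lb = 34.63 * 0.45359237 = 15.707904 kg. 17.7 kg is already in kg. Sum: 15.707904 + 17.7 = 33.407904 kg. 1 mg = 1e-06 kg, so 33.407904 kg = 33.407904 / 1e-06 = 33407904 mg ≈ 3.341e+07 mg (4 s.f.).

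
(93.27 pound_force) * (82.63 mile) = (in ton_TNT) 1 pound_force = 4.4482216 N, so 93.27 pound_force = 93.27 * 4.4482216 = 414.88563 N. 1 mile = 1609.344 m, so 82.63 mile = 82.63 * 1609.344 = 132980.09 m. Combine: 414.88563 N * 132980.09 m = 55171530 J. 1 ton_TNT = 4.184e+09 J, so 55171530 J = 55171530 / 4.184e+09 = 0.013186312 ton_TNT ≈ 0.01319 ton_TNT (4 s.f.). Final answer: 0.01319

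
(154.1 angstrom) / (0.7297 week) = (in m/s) 3.492e-14. Check: 1 angstrom = 1e-10 m, so 154.1 angstrom = 154.1 * 1e-10 = 1.541e-08 m. 1 week = 604800 s, so 0.7297 week = 0.7297 * 604800 = 441322.56 s. Combine: 1.541e-08 m / 441322.56 s = 3.4917771e-14 m/s. Result: 3.4917771e-14 m/s ≈ 3.492e-14 m/s (4 s.f.).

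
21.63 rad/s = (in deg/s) 1 deg/s = 0.017453293 rad/s, so 21.63 rad/s = 21.63 / 0.017453293 = 1239.3077 deg/s ≈ 1239 deg/s (4 s.f.). Final answer: 1239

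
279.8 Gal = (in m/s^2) 1 Gal = 0.01 m/s^2, so 279.8 Gal = 279.8 * 0.01 = 2.798 m/s^2. Result: 2.798 m/s^2. Final answer: 2.798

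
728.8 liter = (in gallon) 192.5. Check: 1 liter = 0.001 m^3, so 728.8 liter = 728.8 * 0.001 = 0.7288 m^3. 1 gallon = 0.0037854118 m^3, so 0.7288 m^3 = 0.7288 / 0.0037854118 = 192.52859 gallon ≈ 192.5 gallon (4 s.f.).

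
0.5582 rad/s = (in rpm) 1 rpm = 0.10471976 rad/s, so 0.5582 rad/s = 0.5582 / 0.10471976 = 5.3304174 rpm ≈ 5.33 rpm (4 s.f.). Final answer: 5.33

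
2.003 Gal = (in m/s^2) 1 Gal = 0.01 m/s^2, so 2.003 Gal = 2.003 * 0.01 = 0.02003 m/s^2. Result: 0.02003 m/s^2. Final answer: 0.02003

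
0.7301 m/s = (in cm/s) 1 cm/s = 0.01 m/s, so 0.7301 m/s = 0.7301 / 0.01 = 73.01 cm/s. Final answer: 73.01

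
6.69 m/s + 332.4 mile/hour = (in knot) 6.69 m/s is already in m/s. 1 mile/hour = 0.44704 m/s, so 332.4 mile/hour = 332.4 * 0.44704 = 148.5961 m/s. Sum: 6.69 + 148.5961 = 155.2861 m/s. 1 knot = 0.51444444 m/s, so 155.2861 m/s = 155.2861 / 0.51444444 = 301.85202 knot ≈ 301.9 knot (4 s.f.). Final answer: 301.9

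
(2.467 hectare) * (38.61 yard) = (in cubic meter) 8.71e+05. Check: 1 hectare = 10000 m^2, so 2.467 hectare = 2.467 * 10000 = 24670 m^2. 1 yard = 0.9144 m, so 38.61 yard = 38.61 * 0.9144 = 35.304984 m. Combine: 24670 m^2 * 35.304984 m = 870973.96 m^3. 870973.96 m^3 = 870973.96 cubic meter ≈ 8.71e+05 cubic meter (4 s.f.).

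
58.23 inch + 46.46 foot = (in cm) 1564. Check: 1 inch = 0.0254 m, so 58.23 inch = 58.23 * 0.0254 = 1.479042 m. 1 foot = 0.3048 m, so 46.46 foot = 46.46 * 0.3048 = 14.161008 m. Sum: 1.479042 + 14.161008 = 15.64005 m. 1 cm = 0.01 m, so 15.64005 m = 15.64005 / 0.01 = 1564.005 cm ≈ 1564 cm (4 s.f.).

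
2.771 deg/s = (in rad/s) 0.04836. Check: 1 deg/s = 0.017453293 rad/s, so 2.771 deg/s = 2.771 * 0.017453293 = 0.048363074 rad/s. Result: 0.048363074 rad/s ≈ 0.04836 rad/s (4 s.f.).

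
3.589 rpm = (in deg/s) 21.53. Check: 1 rpm = 0.10471976 rad/s, so 3.589 rpm = 3.589 * 0.10471976 = 0.3758392 rad/s. 1 deg/s = 0.017453293 rad/s, so 0.3758392 rad/s = 0.3758392 / 0.017453293 = 21.534 deg/s ≈ 21.53 deg/s (4 s.f.).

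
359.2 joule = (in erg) 359.2 joule = 359.2 J. 1 erg = 1e-07 J, so 359.2 J = 359.2 / 1e-07 = 3.592e+09 erg. Final answer: 3.592e+09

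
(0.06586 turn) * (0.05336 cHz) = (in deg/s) 0.01265. Check: 1 turn = 6.2831853 rad, so 0.06586 turn = 0.06586 * 6.2831853 = 0.41381058 rad. 1 cHz = 0.01 Hz, so 0.05336 cHz = 0.05336 * 0.01 = 0.0005336 Hz. Combine: 0.41381058 rad * 0.0005336 Hz = 0.00022080933 rad/s. 1 deg/s = 0.017453293 rad/s, so 0.00022080933 rad/s = 0.00022080933 / 0.017453293 = 0.012651443 deg/s ≈ 0.01265 deg/s (4 s.f.).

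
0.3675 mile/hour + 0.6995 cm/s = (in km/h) 0.6166. Check: 1 mile/hour = 0.44704 m/s, so 0.3675 mile/hour = 0.3675 * 0.44704 = 0.1642872 m/s. 1 cm/s = 0.01 m/s, so 0.6995 cm/s = 0.6995 * 0.01 = 0.006995 m/s. Sum: 0.1642872 + 0.006995 = 0.1712822 m/s. 1 km/h = 0.27777778 m/s, so 0.1712822 m/s = 0.1712822 / 0.27777778 = 0.61661592 km/h ≈ 0.6166 km/h (4 s.f.).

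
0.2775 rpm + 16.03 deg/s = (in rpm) 1 rpm = 0.10471976 rad/s, so 0.2775 rpm = 0.2775 * 0.10471976 = 0.029059732 rad/s. 1 deg/s = 0.017453293 rad/s, so 16.03 deg/s = 16.03 * 0.017453293 = 0.27977628 rad/s. Sum: 0.029059732 + 0.27977628 = 0.30883601 rad/s. 1 rpm = 0.10471976 rad/s, so 0.30883601 rad/s = 0.30883601 / 0.10471976 = 2.9491667 rpm ≈ 2.949 rpm (4 s.f.). Final answer: 2.949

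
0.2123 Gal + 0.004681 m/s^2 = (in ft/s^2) 0.02232. Check: 1 Gal = 0.01 m/s^2, so 0.2123 Gal = 0.2123 * 0.01 = 0.002123 m/s^2. 0.004681 m/s^2 is already in m/s^2. Sum: 0.002123 + 0.004681 = 0.006804 m/s^2. 1 ft/s^2 = 0.3048 m/s^2, so 0.006804 m/s^2 = 0.006804 / 0.3048 = 0.022322835 ft/s^2 ≈ 0.02232 ft/s^2 (4 s.f.).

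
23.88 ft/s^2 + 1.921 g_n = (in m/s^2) 1 ft/s^2 = 0.3048 m/s^2, so 23.88 ft/s^2 = 23.88 * 0.3048 = 7.278624 m/s^2. 1 g_n = 9.80665 m/s^2, so 1.921 g_n = 1.921 * 9.80665 = 18.838575 m/s^2. Sum: 7.278624 + 18.838575 = 26.117199 m/s^2. Result: 26.117199 m/s^2 ≈ 26.12 m/s^2 (4 s.f.). Final answer: 26.12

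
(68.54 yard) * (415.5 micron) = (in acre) 1 yard = 0.9144 m, so 68.54 yard = 68.54 * 0.9144 = 62.672976 m. 1 micron = 1e-06 m, so 415.5 micron = 415.5 * 1e-06 = 0.0004155 m. Combine: 62.672976 m * 0.0004155 m = 0.026040622 m^2. 1 acre = 4046.8564 m^2, so 0.026040622 m^2 = 0.026040622 / 4046.8564 = 6.4347777e-06 acre ≈ 6.435e-06 acre (4 s.f.). Final answer: 6.435e-06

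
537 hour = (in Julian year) 1 hour = 3600 s, so 537 hour = 537 * 3600 = 1933200 s. 1 Julian year = 31557600 s, so 1933200 s = 1933200 / 31557600 = 0.061259411 Julian year ≈ 0.06126 Julian year (4 s.f.). Final answer: 0.06126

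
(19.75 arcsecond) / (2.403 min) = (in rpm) 1 arcsecond = 4.8481368e-06 rad, so 19.75 arcsecond = 19.75 * 4.8481368e-06 = 9.5750702e-05 rad. 1 min = 60 s, so 2.403 min = 2.403 * 60 = 144.18 s. Combine: 9.5750702e-05 rad / 144.18 s = 6.641053e-07 rad/s. 1 rpm = 0.10471976 rad/s, so 6.641053e-07 rad/s = 6.641053e-07 / 0.10471976 = 6.3417385e-06 rpm ≈ 6.342e-06 rpm (4 s.f.). Final answer: 6.342e-06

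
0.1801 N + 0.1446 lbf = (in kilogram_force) 0.1801 N is already in N. 1 lbf = 4.4482216 N, so 0.1446 lbf = 0.1446 * 4.4482216 = 0.64321285 N. Sum: 0.1801 + 0.64321285 = 0.82331285 N. 1 kilogram_force = 9.80665 N, so 0.82331285 N = 0.82331285 / 9.80665 = 0.083954546 kilogram_force ≈ 0.08395 kilogram_force (4 s.f.). Final answer: 0.08395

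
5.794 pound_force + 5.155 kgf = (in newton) 1 pound_force = 4.4482216 N, so 5.794 pound_force = 5.794 * 4.4482216 = 25.772996 N. 1 kgf = 9.80665 N, so 5.155 kgf = 5.155 * 9.80665 = 50.553281 N. Sum: 25.772996 + 50.553281 = 76.326277 N. 76.326277 N = 76.326277 newton ≈ 76.33 newton (4 s.f.). Final answer: 76.33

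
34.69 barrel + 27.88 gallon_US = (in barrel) 1 barrel = 0.15898729 m^3, so 34.69 barrel = 34.69 * 0.15898729 = 5.5152693 m^3. 1 gallon_US = 0.0037854118 m^3, so 27.88 gallon_US = 27.88 * 0.0037854118 = 0.10553728 m^3. Sum: 5.5152693 + 0.10553728 = 5.6208065 m^3. 1 barrel = 0.15898729 m^3, so 5.6208065 m^3 = 5.6208065 / 0.15898729 = 35.35381 barrel ≈ 35.35 barrel (4 s.f.). Final answer: 35.35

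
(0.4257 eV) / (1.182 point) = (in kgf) 1 eV = 1.6021766e-19 J, so 0.4257 eV = 0.4257 * 1.6021766e-19 = 6.8204659e-20 J. 1 point = 0.00035277778 m, so 1.182 point = 1.182 * 0.00035277778 = 0.00041698333 m. Combine: 6.8204659e-20 J / 0.00041698333 m = 1.6356687e-16 N. 1 kgf = 9.80665 N, so 1.6356687e-16 N = 1.6356687e-16 / 9.80665 = 1.6679179e-17 kgf ≈ 1.668e-17 kgf (4 s.f.). Final answer: 1.668e-17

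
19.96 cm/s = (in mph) 1 cm/s = 0.01 m/s, so 19.96 cm/s = 19.96 * 0.01 = 0.1996 m/s. 1 mph = 0.44704 m/s, so 0.1996 m/s = 0.1996 / 0.44704 = 0.44649248 mph ≈ 0.4465 mph (4 s.f.). Final answer: 0.4465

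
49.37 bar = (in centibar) 4937. Check: 1 bar = 100000 Pa, so 49.37 bar = 49.37 * 100000 = 4937000 Pa. 1 centibar = 1000 Pa, so 4937000 Pa = 4937000 / 1000 = 4937 centibar.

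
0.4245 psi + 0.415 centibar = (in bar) 0.03342. Check: 1 psi = 6894.7573 Pa, so 0.4245 psi = 0.4245 * 6894.7573 = 2926.8245 Pa. 1 centibar = 1000 Pa, so 0.415 centibar = 0.415 * 1000 = 415 Pa. Sum: 2926.8245 + 415 = 3341.8245 Pa. 1 bar = 100000 Pa, so 3341.8245 Pa = 3341.8245 / 100000 = 0.033418245 bar ≈ 0.03342 bar (4 s.f.).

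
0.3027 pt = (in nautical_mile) 1 pt = 0.00035277778 m, so 0.3027 pt = 0.3027 * 0.00035277778 = 0.00010678583 m. 1 nautical_mile = 1852 m, so 0.00010678583 m = 0.00010678583 / 1852 = 5.7659737e-08 nautical_mile ≈ 5.766e-08 nautical_mile (4 s.f.). Final answer: 5.766e-08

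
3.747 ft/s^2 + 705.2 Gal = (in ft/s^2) 1 ft/s^2 = 0.3048 m/s^2, so 3.747 ft/s^2 = 3.747 * 0.3048 = 1.1420856 m/s^2. 1 Gal = 0.01 m/s^2, so 705.2 Gal = 705.2 * 0.01 = 7.052 m/s^2. Sum: 1.1420856 + 7.052 = 8.1940856 m/s^2. 1 ft/s^2 = 0.3048 m/s^2, so 8.1940856 m/s^2 = 8.1940856 / 0.3048 = 26.883483 ft/s^2 ≈ 26.88 ft/s^2 (4 s.f.). Final answer: 26.88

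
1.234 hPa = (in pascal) 123.4. Check: 1 hPa = 100 Pa, so 1.234 hPa = 1.234 * 100 = 123.4 Pa. 123.4 Pa = 123.4 pascal.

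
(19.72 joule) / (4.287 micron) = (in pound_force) 19.72 joule = 19.72 J. 1 micron = 1e-06 m, so 4.287 micron = 4.287 * 1e-06 = 4.287e-06 m. Combine: 19.72 J / 4.287e-06 m = 4599953.3 N. 1 pound_force = 4.4482216 N, so 4599953.3 N = 4599953.3 / 4.4482216 = 1034110.7 pound_force ≈ 1.034e+06 pound_force (4 s.f.). Final answer: 1.034e+06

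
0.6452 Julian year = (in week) 33.67. Check: 1 Julian year = 31557600 s, so 0.6452 Julian year = 0.6452 * 31557600 = 20360964 s. 1 week = 604800 s, so 20360964 s = 20360964 / 604800 = 33.665614 week ≈ 33.67 week (4 s.f.).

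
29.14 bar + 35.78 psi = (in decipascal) 1 bar = 100000 Pa, so 29.14 bar = 29.14 * 100000 = 2914000 Pa. 1 psi = 6894.7573 Pa, so 35.78 psi = 35.78 * 6894.7573 = 246694.42 Pa. Sum: 2914000 + 246694.42 = 3160694.4 Pa. 1 decipascal = 0.1 Pa, so 3160694.4 Pa = 3160694.4 / 0.1 = 31606944 decipascal ≈ 3.161e+07 decipascal (4 s.f.). Final answer: 3.161e+07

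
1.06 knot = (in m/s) 0.5453. Check: 1 knot = 0.51444444 m/s, so 1.06 knot = 1.06 * 0.51444444 = 0.54531111 m/s. Result: 0.54531111 m/s ≈ 0.5453 m/s (4 s.f.).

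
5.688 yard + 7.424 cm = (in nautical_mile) 1 yard = 0.9144 m, so 5.688 yard = 5.688 * 0.9144 = 5.2011072 m. 1 cm = 0.01 m, so 7.424 cm = 7.424 * 0.01 = 0.07424 m. Sum: 5.2011072 + 0.07424 = 5.2753472 m. 1 nautical_mile = 1852 m, so 5.2753472 m = 5.2753472 / 1852 = 0.0028484596 nautical_mile ≈ 0.002848 nautical_mile (4 s.f.). Final answer: 0.002848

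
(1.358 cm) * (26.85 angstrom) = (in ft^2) 3.925e-10. Check: 1 cm = 0.01 m, so 1.358 cm = 1.358 * 0.01 = 0.01358 m. 1 angstrom = 1e-10 m, so 26.85 angstrom = 26.85 * 1e-10 = 2.685e-09 m. Combine: 0.01358 m * 2.685e-09 m = 3.64623e-11 m^2. 1 ft^2 = 0.09290304 m^2, so 3.64623e-11 m^2 = 3.64623e-11 / 0.09290304 = 3.9247693e-10 ft^2 ≈ 3.925e-10 ft^2 (4 s.f.).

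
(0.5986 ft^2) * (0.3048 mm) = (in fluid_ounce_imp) 0.5966. Check: 1 ft^2 = 0.09290304 m^2, so 0.5986 ft^2 = 0.5986 * 0.09290304 = 0.05561176 m^2. 1 mm = 0.001 m, so 0.3048 mm = 0.3048 * 0.001 = 0.0003048 m. Combine: 0.05561176 m^2 * 0.0003048 m = 1.6950464e-05 m^3. 1 fluid_ounce_imp = 2.8413063e-05 m^3, so 1.6950464e-05 m^3 = 1.6950464e-05 / 2.8413063e-05 = 0.59657294 fluid_ounce_imp ≈ 0.5966 fluid_ounce_imp (4 s.f.).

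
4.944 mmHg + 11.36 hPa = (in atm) 1 mmHg = 133.32237 Pa, so 4.944 mmHg = 4.944 * 133.32237 = 659.14579 Pa. 1 hPa = 100 Pa, so 11.36 hPa = 11.36 * 100 = 1136 Pa. Sum: 659.14579 + 1136 = 1795.1458 Pa. 1 atm = 101325 Pa, so 1795.1458 Pa = 1795.1458 / 101325 = 0.017716711 atm ≈ 0.01772 atm (4 s.f.). Final answer: 0.01772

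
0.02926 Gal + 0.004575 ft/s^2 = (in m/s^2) 0.001687. Check: 1 Gal = 0.01 m/s^2, so 0.02926 Gal = 0.02926 * 0.01 = 0.0002926 m/s^2. 1 ft/s^2 = 0.3048 m/s^2, so 0.004575 ft/s^2 = 0.004575 * 0.3048 = 0.00139446 m/s^2. Sum: 0.0002926 + 0.00139446 = 0.00168706 m/s^2. Result: 0.00168706 m/s^2 ≈ 0.001687 m/s^2 (4 s.f.).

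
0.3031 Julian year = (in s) 9.565e+06. Check: 1 Julian year = 31557600 s, so 0.3031 Julian year = 0.3031 * 31557600 = 9565108.6 s. Result: 9565108.6 s ≈ 9.565e+06 s (4 s.f.).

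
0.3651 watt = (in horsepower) 0.3651 watt = 0.3651 W. 1 horsepower = 745.69987 W, so 0.3651 W = 0.3651 / 745.69987 = 0.00048960716 horsepower ≈ 0.0004896 horsepower (4 s.f.). Final answer: 0.0004896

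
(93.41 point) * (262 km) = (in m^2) 1 point = 0.00035277778 m, so 93.41 point = 93.41 * 0.00035277778 = 0.032952972 m. 1 km = 1000 m, so 262 km = 262 * 1000 = 262000 m. Combine: 0.032952972 m * 262000 m = 8633.6787 m^2. Result: 8633.6787 m^2 ≈ 8634 m^2 (4 s.f.). Final answer: 8634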